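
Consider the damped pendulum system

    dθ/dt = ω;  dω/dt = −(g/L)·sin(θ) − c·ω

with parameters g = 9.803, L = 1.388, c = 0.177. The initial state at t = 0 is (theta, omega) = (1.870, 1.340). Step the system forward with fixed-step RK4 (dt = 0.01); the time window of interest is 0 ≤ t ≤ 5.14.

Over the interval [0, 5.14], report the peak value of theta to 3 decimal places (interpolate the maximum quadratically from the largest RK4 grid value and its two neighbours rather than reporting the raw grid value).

t=0.000: state=(1.870, 1.340)
step 1 (dt=0.01): k1=(1.340, -6.986), k2=(1.305, -6.966), k3=(1.305, -6.966), k4=(1.270, -6.946); state += dt/6·(k1+2k2+2k3+k4)
t=0.010: state=(1.883, 1.270)
t=0.020: state=(1.895, 1.201)
t=0.030: state=(1.907, 1.132)
continuing one RK4 step at a time; state shown every 20 steps (Δt=0.2):
t=0.200: state=(2.003, 0.010)
t=0.400: state=(1.877, -1.273)
t=0.600: state=(1.491, -2.596)
t=0.800: state=(0.848, -3.770)
t=1.000: state=(0.031, -4.219)
t=1.200: state=(-0.765, -3.571)
t=1.400: state=(-1.351, -2.239)
t=1.600: state=(-1.653, -0.780)
t=1.800: state=(-1.667, 0.626)
t=2.000: state=(-1.405, 1.988)
t=2.200: state=(-0.883, 3.178)
t=2.400: state=(-0.174, 3.762)
t=2.600: state=(0.555, 3.363)
t=2.800: state=(1.120, 2.209)
t=3.000: state=(1.422, 0.802)
t=3.200: state=(1.441, -0.604)
t=3.400: state=(1.186, -1.929)
t=3.600: state=(0.687, -2.981)
t=3.800: state=(0.038, -3.367)
t=4.000: state=(-0.599, -2.859)
t=4.200: state=(-1.063, -1.725)
t=4.400: state=(-1.275, -0.378)
t=4.600: state=(-1.215, 0.960)
t=4.800: state=(-0.901, 2.143)
t=5.000: state=(-0.386, 2.904)
t=5.140: state=(0.032, 3.004)
largest grid value and its neighbours: theta(0.190)=2.00263, theta(0.200)=2.00305, theta(0.210)=2.00283
parabola through these three points peaks at t≈0.202 with theta≈2.00306

max theta = 2.003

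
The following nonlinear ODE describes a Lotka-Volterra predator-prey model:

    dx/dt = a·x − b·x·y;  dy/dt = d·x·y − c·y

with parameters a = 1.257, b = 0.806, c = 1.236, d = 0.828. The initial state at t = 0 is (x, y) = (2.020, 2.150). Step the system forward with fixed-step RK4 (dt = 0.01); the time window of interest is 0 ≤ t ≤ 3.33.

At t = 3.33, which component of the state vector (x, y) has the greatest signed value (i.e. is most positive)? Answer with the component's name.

t=0.000: state=(2.020, 2.150)
step 1 (dt=0.01): k1=(-0.961, 0.939), k2=(-0.967, 0.932), k3=(-0.967, 0.932), k4=(-0.972, 0.925); state += dt/6·(k1+2k2+2k3+k4)
t=0.010: state=(2.010, 2.159)
t=0.020: state=(2.001, 2.169)
t=0.030: state=(1.991, 2.178)
continuing one RK4 step at a time; state shown every 20 steps (Δt=0.2):
t=0.200: state=(1.812, 2.307)
t=0.400: state=(1.594, 2.388)
t=0.600: state=(1.393, 2.388)
t=0.800: state=(1.225, 2.315)
t=1.000: state=(1.095, 2.190)
t=1.200: state=(1.002, 2.034)
t=1.400: state=(0.940, 1.864)
t=1.600: state=(0.908, 1.696)
t=1.800: state=(0.899, 1.538)
t=2.000: state=(0.913, 1.395)
t=2.200: state=(0.947, 1.271)
t=2.400: state=(1.001, 1.166)
t=2.600: state=(1.074, 1.081)
t=2.800: state=(1.167, 1.016)
t=3.000: state=(1.279, 0.972)
t=3.200: state=(1.409, 0.948)
t=3.330: state=(1.503, 0.944)
compare at T: x=1.503, y=0.944

largest component: x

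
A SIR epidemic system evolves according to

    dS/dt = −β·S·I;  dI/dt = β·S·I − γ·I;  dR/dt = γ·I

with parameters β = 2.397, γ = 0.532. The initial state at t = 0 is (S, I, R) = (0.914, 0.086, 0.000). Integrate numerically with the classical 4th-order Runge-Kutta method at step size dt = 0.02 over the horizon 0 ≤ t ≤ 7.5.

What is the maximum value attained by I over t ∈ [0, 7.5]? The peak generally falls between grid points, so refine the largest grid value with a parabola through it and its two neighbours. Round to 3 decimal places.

max I = 0.464

t=0.000: state=(0.914, 0.086, 0.000)
step 1 (dt=0.02): k1=(-0.188, 0.143, 0.046), k2=(-0.191, 0.145, 0.047), k3=(-0.191, 0.145, 0.047), k4=(-0.194, 0.147, 0.047); state += dt/6·(k1+2k2+2k3+k4)
t=0.020: state=(0.910, 0.089, 0.001)
t=0.040: state=(0.906, 0.092, 0.002)
t=0.060: state=(0.902, 0.095, 0.003)
continuing one RK4 step at a time; state shown every 25 steps (Δt=0.5):
t=0.500: state=(0.782, 0.184, 0.035)
t=1.000: state=(0.579, 0.320, 0.101)
t=1.500: state=(0.367, 0.430, 0.202)
t=2.000: state=(0.213, 0.464, 0.323)
t=2.500: state=(0.124, 0.433, 0.443)
t=3.000: state=(0.076, 0.373, 0.551)
t=3.500: state=(0.051, 0.308, 0.641)
t=4.000: state=(0.036, 0.248, 0.715)
t=4.500: state=(0.028, 0.198, 0.774)
t=5.000: state=(0.023, 0.156, 0.821)
t=5.500: state=(0.019, 0.123, 0.858)
t=6.000: state=(0.017, 0.096, 0.887)
t=6.500: state=(0.015, 0.075, 0.910)
t=7.000: state=(0.014, 0.059, 0.927)
t=7.500: state=(0.013, 0.046, 0.941)
largest grid value and its neighbours: I(1.940)=0.46384, I(1.960)=0.46391, I(1.980)=0.46388
parabola through these three points peaks at t≈1.964 with I≈0.46392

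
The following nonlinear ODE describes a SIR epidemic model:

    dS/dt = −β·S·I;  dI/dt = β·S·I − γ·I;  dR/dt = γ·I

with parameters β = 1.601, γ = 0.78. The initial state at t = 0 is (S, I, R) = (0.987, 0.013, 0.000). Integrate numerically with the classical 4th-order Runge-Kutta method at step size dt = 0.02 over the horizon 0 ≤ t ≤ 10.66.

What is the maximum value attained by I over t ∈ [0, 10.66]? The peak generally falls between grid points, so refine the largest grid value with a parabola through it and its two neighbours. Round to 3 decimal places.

t=0.000: state=(0.987, 0.013, 0.000)
step 1 (dt=0.02): k1=(-0.021, 0.010, 0.010), k2=(-0.021, 0.010, 0.010), k3=(-0.021, 0.010, 0.010), k4=(-0.021, 0.011, 0.010); state += dt/6·(k1+2k2+2k3+k4)
t=0.020: state=(0.987, 0.013, 0.000)
t=0.040: state=(0.986, 0.013, 0.000)
t=0.060: state=(0.986, 0.014, 0.001)
continuing one RK4 step at a time; state shown every 25 steps (Δt=0.5):
t=0.500: state=(0.974, 0.019, 0.006)
t=1.000: state=(0.956, 0.028, 0.015)
t=1.500: state=(0.930, 0.041, 0.029)
t=2.000: state=(0.895, 0.057, 0.048)
t=2.500: state=(0.848, 0.078, 0.074)
t=3.000: state=(0.789, 0.102, 0.109)
t=3.500: state=(0.720, 0.126, 0.154)
t=4.000: state=(0.645, 0.148, 0.207)
t=4.500: state=(0.569, 0.163, 0.268)
t=5.000: state=(0.498, 0.169, 0.333)
t=5.500: state=(0.436, 0.166, 0.399)
t=6.000: state=(0.383, 0.156, 0.461)
t=6.500: state=(0.340, 0.141, 0.519)
t=7.000: state=(0.306, 0.123, 0.571)
t=7.500: state=(0.279, 0.105, 0.616)
t=8.000: state=(0.258, 0.089, 0.653)
t=8.500: state=(0.242, 0.073, 0.685)
t=9.000: state=(0.230, 0.060, 0.711)
t=9.500: state=(0.220, 0.048, 0.732)
t=10.000: state=(0.212, 0.039, 0.749)
t=10.500: state=(0.206, 0.031, 0.762)
t=10.660: state=(0.205, 0.029, 0.766)
largest grid value and its neighbours: I(5.060)=0.16883, I(5.080)=0.16884, I(5.100)=0.16884
parabola through these three points peaks at t≈5.083 with I≈0.16884

max I = 0.169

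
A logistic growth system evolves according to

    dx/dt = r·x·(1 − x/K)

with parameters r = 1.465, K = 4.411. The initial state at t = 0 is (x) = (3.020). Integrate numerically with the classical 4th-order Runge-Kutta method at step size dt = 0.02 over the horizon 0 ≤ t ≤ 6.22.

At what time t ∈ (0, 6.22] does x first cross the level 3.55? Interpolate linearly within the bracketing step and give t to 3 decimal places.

t = 0.438

t=0.000: state=(3.020)
step 1 (dt=0.02): k1=(1.395), k2=(1.388), k3=(1.388), k4=(1.380); state += dt/6·(k1+2k2+2k3+k4)
t=0.020: state=(3.048)
t=0.040: state=(3.075)
t=0.060: state=(3.102)
t=0.420: state=(3.532)
next step: t=0.440: state=(3.552) — x has crossed 3.55
linear interpolation between t=0.420 (3.53179) and t=0.440 (3.55223) → t≈0.438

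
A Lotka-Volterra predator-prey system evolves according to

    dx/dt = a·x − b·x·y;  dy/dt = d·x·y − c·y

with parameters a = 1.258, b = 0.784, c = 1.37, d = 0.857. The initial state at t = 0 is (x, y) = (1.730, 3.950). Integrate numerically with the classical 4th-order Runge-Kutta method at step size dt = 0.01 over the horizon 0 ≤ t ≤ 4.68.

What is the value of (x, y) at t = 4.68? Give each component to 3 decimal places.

t=0.000: state=(1.730, 3.950)
step 1 (dt=0.01): k1=(-3.181, 0.445), k2=(-3.155, 0.391), k3=(-3.155, 0.392), k4=(-3.128, 0.338); state += dt/6·(k1+2k2+2k3+k4)
t=0.010: state=(1.698, 3.954)
t=0.020: state=(1.667, 3.957)
t=0.030: state=(1.637, 3.959)
continuing one RK4 step at a time; state shown every 20 steps (Δt=0.2):
t=0.200: state=(1.202, 3.849)
t=0.400: state=(0.868, 3.486)
t=0.600: state=(0.670, 3.019)
t=0.800: state=(0.557, 2.548)
t=1.000: state=(0.497, 2.119)
t=1.200: state=(0.472, 1.750)
t=1.400: state=(0.473, 1.442)
t=1.600: state=(0.496, 1.191)
t=1.800: state=(0.537, 0.989)
t=2.000: state=(0.600, 0.829)
t=2.200: state=(0.684, 0.703)
t=2.400: state=(0.794, 0.607)
t=2.600: state=(0.934, 0.535)
t=2.800: state=(1.110, 0.484)
t=3.000: state=(1.326, 0.453)
t=3.200: state=(1.591, 0.442)
t=3.400: state=(1.908, 0.453)
t=3.600: state=(2.279, 0.493)
t=3.800: state=(2.697, 0.574)
t=4.000: state=(3.138, 0.720)
t=4.200: state=(3.540, 0.971)
t=4.400: state=(3.794, 1.389)
t=4.600: state=(3.745, 2.026)
t=4.680: state=(3.612, 2.337)

(x, y) = (3.612, 2.337)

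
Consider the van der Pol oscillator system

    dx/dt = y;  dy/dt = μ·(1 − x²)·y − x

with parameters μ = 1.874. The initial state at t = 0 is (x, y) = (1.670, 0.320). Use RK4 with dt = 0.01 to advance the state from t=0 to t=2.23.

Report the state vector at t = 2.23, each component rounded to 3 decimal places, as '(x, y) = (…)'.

t=0.000: state=(1.670, 0.320)
step 1 (dt=0.01): k1=(0.320, -2.743), k2=(0.306, -2.701), k3=(0.306, -2.702), k4=(0.293, -2.661); state += dt/6·(k1+2k2+2k3+k4)
t=0.010: state=(1.673, 0.293)
t=0.020: state=(1.676, 0.267)
t=0.030: state=(1.678, 0.241)
continuing one RK4 step at a time; state shown every 10 steps (Δt=0.1):
t=0.100: state=(1.690, 0.085)
t=0.200: state=(1.689, -0.083)
t=0.300: state=(1.675, -0.201)
t=0.400: state=(1.650, -0.286)
t=0.500: state=(1.618, -0.350)
t=0.600: state=(1.581, -0.400)
t=0.700: state=(1.538, -0.443)
t=0.800: state=(1.492, -0.482)
t=0.900: state=(1.442, -0.520)
t=1.000: state=(1.388, -0.561)
t=1.100: state=(1.330, -0.604)
t=1.200: state=(1.267, -0.653)
t=1.300: state=(1.199, -0.710)
t=1.400: state=(1.125, -0.778)
t=1.500: state=(1.043, -0.859)
t=1.600: state=(0.952, -0.960)
t=1.700: state=(0.850, -1.086)
t=1.800: state=(0.734, -1.246)
t=1.900: state=(0.599, -1.453)
t=2.000: state=(0.441, -1.720)
t=2.100: state=(0.253, -2.065)
t=2.200: state=(0.025, -2.495)
t=2.230: state=(-0.052, -2.639)

(x, y) = (-0.052, -2.639)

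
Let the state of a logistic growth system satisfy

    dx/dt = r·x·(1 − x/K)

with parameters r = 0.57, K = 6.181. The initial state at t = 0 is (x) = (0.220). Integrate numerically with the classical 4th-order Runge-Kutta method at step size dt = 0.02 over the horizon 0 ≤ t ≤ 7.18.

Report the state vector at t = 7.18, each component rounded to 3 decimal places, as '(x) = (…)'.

t=0.000: state=(0.220)
step 1 (dt=0.02): k1=(0.121), k2=(0.122), k3=(0.122), k4=(0.122); state += dt/6·(k1+2k2+2k3+k4)
t=0.020: state=(0.222)
t=0.040: state=(0.225)
t=0.060: state=(0.227)
continuing one RK4 step at a time; state shown every 25 steps (Δt=0.5):
t=0.500: state=(0.289)
t=1.000: state=(0.379)
t=1.500: state=(0.494)
t=2.000: state=(0.639)
t=2.500: state=(0.822)
t=3.000: state=(1.048)
t=3.500: state=(1.319)
t=4.000: state=(1.639)
t=4.500: state=(2.004)
t=5.000: state=(2.408)
t=5.500: state=(2.837)
t=6.000: state=(3.277)
t=6.500: state=(3.709)
t=7.000: state=(4.117)
t=7.180: state=(4.256)

(x) = (4.256)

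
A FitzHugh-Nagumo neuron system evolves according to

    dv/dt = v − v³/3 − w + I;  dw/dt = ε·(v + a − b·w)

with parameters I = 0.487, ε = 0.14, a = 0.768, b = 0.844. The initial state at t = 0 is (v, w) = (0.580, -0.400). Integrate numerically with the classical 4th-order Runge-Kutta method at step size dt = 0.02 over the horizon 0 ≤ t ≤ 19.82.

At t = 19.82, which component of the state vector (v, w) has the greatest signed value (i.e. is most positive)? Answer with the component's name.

largest component: w

t=0.000: state=(0.580, -0.400)
step 1 (dt=0.02): k1=(1.402, 0.236), k2=(1.409, 0.238), k3=(1.409, 0.238), k4=(1.415, 0.239); state += dt/6·(k1+2k2+2k3+k4)
t=0.020: state=(0.608, -0.395)
t=0.040: state=(0.637, -0.390)
t=0.060: state=(0.665, -0.386)
continuing one RK4 step at a time; state shown every 50 steps (Δt=1):
t=1.000: state=(1.762, -0.087)
t=2.000: state=(1.867, 0.270)
t=3.000: state=(1.750, 0.581)
t=4.000: state=(1.614, 0.839)
t=5.000: state=(1.469, 1.051)
t=6.000: state=(1.309, 1.218)
t=7.000: state=(1.123, 1.345)
t=8.000: state=(0.881, 1.429)
t=9.000: state=(0.498, 1.464)
t=10.000: state=(-0.329, 1.421)
t=11.000: state=(-1.675, 1.225)
t=12.000: state=(-1.937, 0.942)
t=13.000: state=(-1.863, 0.687)
t=14.000: state=(-1.770, 0.472)
t=15.000: state=(-1.678, 0.294)
t=16.000: state=(-1.589, 0.147)
t=17.000: state=(-1.502, 0.028)
t=18.000: state=(-1.416, -0.066)
t=19.000: state=(-1.333, -0.139)
t=19.820: state=(-1.266, -0.184)
compare at T: v=-1.266, w=-0.184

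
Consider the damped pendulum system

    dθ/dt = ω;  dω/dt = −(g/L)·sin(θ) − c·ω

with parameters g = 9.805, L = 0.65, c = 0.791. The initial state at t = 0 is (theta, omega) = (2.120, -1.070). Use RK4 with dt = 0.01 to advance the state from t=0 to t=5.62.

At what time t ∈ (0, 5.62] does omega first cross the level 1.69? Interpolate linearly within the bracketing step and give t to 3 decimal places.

t=0.000: state=(2.120, -1.070)
step 1 (dt=0.01): k1=(-1.070, -12.020), k2=(-1.130, -12.014), k3=(-1.130, -12.017), k4=(-1.190, -12.013); state += dt/6·(k1+2k2+2k3+k4)
t=0.010: state=(2.109, -1.190)
t=0.020: state=(2.096, -1.310)
t=0.030: state=(2.082, -1.430)
continuing one RK4 step at a time; state shown every 20 steps (Δt=0.2):
t=0.200: state=(1.664, -3.506)
t=0.400: state=(0.740, -5.523)
t=0.600: state=(-0.379, -5.133)
t=0.800: state=(-1.151, -2.388)
t=1.000: state=(-1.320, 0.637)
t=1.070: state=(-1.242, 1.589)
next step: t=1.080: state=(-1.225, 1.718) — omega has crossed 1.69
linear interpolation between t=1.070 (1.58855) and t=1.080 (1.71784) → t≈1.078

t = 1.078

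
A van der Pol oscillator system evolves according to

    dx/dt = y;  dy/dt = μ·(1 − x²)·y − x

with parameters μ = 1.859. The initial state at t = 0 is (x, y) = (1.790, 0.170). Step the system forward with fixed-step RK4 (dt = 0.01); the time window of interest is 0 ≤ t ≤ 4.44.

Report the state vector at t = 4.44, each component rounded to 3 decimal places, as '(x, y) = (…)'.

(x, y) = (-1.626, 0.465)

t=0.000: state=(1.790, 0.170)
step 1 (dt=0.01): k1=(0.170, -2.487), k2=(0.158, -2.437), k3=(0.158, -2.438), k4=(0.146, -2.390); state += dt/6·(k1+2k2+2k3+k4)
t=0.010: state=(1.792, 0.146)
t=0.020: state=(1.793, 0.122)
t=0.030: state=(1.794, 0.100)
continuing one RK4 step at a time; state shown every 20 steps (Δt=0.2):
t=0.200: state=(1.785, -0.170)
t=0.400: state=(1.734, -0.323)
t=0.600: state=(1.661, -0.406)
t=0.800: state=(1.573, -0.467)
t=1.000: state=(1.474, -0.528)
t=1.200: state=(1.362, -0.600)
t=1.400: state=(1.233, -0.696)
t=1.600: state=(1.081, -0.831)
t=1.800: state=(0.895, -1.037)
t=2.000: state=(0.658, -1.367)
t=2.200: state=(0.334, -1.916)
t=2.400: state=(-0.130, -2.778)
t=2.600: state=(-0.778, -3.604)
t=2.800: state=(-1.471, -2.984)
t=3.000: state=(-1.889, -1.213)
t=3.200: state=(-2.013, -0.177)
t=3.400: state=(-2.005, 0.184)
t=3.600: state=(-1.954, 0.304)
t=3.800: state=(-1.888, 0.356)
t=4.000: state=(-1.813, 0.390)
t=4.200: state=(-1.732, 0.421)
t=4.400: state=(-1.644, 0.457)
t=4.440: state=(-1.626, 0.465)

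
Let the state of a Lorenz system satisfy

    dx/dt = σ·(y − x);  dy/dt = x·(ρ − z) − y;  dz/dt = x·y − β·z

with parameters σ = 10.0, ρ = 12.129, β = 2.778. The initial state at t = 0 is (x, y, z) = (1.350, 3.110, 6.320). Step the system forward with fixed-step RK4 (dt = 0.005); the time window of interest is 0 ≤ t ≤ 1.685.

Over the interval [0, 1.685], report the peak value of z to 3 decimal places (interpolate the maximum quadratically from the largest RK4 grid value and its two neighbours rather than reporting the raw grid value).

t=0.000: state=(1.350, 3.110, 6.320)
step 1 (dt=0.005): k1=(17.600, 4.732, -13.358), k2=(17.278, 5.022, -13.112), k3=(17.294, 5.016, -13.116), k4=(16.986, 5.304, -12.871); state += dt/6·(k1+2k2+2k3+k4)
t=0.005: state=(1.436, 3.135, 6.254)
t=0.010: state=(1.520, 3.163, 6.191)
t=0.015: state=(1.601, 3.194, 6.131)
continuing one RK4 step at a time; state shown every 20 steps (Δt=0.1):
t=0.100: state=(2.775, 4.093, 5.456)
t=0.200: state=(4.242, 5.915, 5.681)
t=0.300: state=(6.114, 8.109, 7.541)
t=0.400: state=(7.889, 9.189, 11.219)
t=0.500: state=(8.235, 7.520, 14.640)
t=0.600: state=(6.702, 4.650, 15.063)
t=0.700: state=(4.730, 3.044, 13.241)
t=0.800: state=(3.506, 2.745, 11.016)
t=0.900: state=(3.141, 3.129, 9.168)
t=1.000: state=(3.416, 3.955, 7.944)
t=1.100: state=(4.190, 5.186, 7.533)
t=1.200: state=(5.360, 6.660, 8.202)
t=1.300: state=(6.633, 7.763, 10.077)
t=1.400: state=(7.358, 7.564, 12.456)
t=1.500: state=(6.973, 6.061, 13.771)
t=1.600: state=(5.802, 4.533, 13.351)
t=1.685: state=(4.829, 3.868, 12.198)
largest grid value and its neighbours: z(0.555)=15.27495, z(0.560)=15.28085, z(0.565)=15.27876
parabola through these three points peaks at t≈0.561 with z≈15.28108

max z = 15.281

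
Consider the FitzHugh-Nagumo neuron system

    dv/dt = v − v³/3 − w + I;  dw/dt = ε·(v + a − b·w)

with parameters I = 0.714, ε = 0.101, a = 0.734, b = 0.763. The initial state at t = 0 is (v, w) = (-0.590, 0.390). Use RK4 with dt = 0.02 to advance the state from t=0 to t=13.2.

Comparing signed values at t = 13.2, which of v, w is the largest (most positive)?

largest component: v

t=0.000: state=(-0.590, 0.390)
step 1 (dt=0.02): k1=(-0.198, -0.016), k2=(-0.199, -0.016), k3=(-0.199, -0.016), k4=(-0.200, -0.016); state += dt/6·(k1+2k2+2k3+k4)
t=0.020: state=(-0.594, 0.390)
t=0.040: state=(-0.598, 0.389)
t=0.060: state=(-0.602, 0.389)
continuing one RK4 step at a time; state shown every 25 steps (Δt=0.5):
t=0.500: state=(-0.703, 0.380)
t=1.000: state=(-0.840, 0.364)
t=1.500: state=(-0.988, 0.341)
t=2.000: state=(-1.126, 0.312)
t=2.500: state=(-1.231, 0.278)
t=3.000: state=(-1.298, 0.241)
t=3.500: state=(-1.330, 0.203)
t=4.000: state=(-1.336, 0.165)
t=4.500: state=(-1.325, 0.130)
t=5.000: state=(-1.303, 0.096)
t=5.500: state=(-1.274, 0.065)
t=6.000: state=(-1.239, 0.037)
t=6.500: state=(-1.201, 0.011)
t=7.000: state=(-1.160, -0.012)
t=7.500: state=(-1.115, -0.031)
t=8.000: state=(-1.067, -0.048)
t=8.500: state=(-1.016, -0.061)
t=9.000: state=(-0.958, -0.071)
t=9.500: state=(-0.894, -0.078)
t=10.000: state=(-0.821, -0.081)
t=10.500: state=(-0.734, -0.081)
t=11.000: state=(-0.626, -0.075)
t=11.500: state=(-0.483, -0.063)
t=12.000: state=(-0.283, -0.044)
t=12.500: state=(0.017, -0.013)
t=13.000: state=(0.482, 0.036)
t=13.200: state=(0.720, 0.062)
compare at T: v=0.720, w=0.062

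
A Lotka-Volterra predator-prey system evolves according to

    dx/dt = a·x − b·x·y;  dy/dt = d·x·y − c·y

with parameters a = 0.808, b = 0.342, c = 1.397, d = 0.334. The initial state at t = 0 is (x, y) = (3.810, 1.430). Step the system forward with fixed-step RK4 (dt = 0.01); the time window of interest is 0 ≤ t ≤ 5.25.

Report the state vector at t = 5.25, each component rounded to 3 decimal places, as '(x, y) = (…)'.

(x, y) = (3.093, 1.734)

t=0.000: state=(3.810, 1.430)
step 1 (dt=0.01): k1=(1.215, -0.178), k2=(1.218, -0.175), k3=(1.218, -0.175), k4=(1.221, -0.172); state += dt/6·(k1+2k2+2k3+k4)
t=0.010: state=(3.822, 1.428)
t=0.020: state=(3.834, 1.427)
t=0.030: state=(3.847, 1.425)
continuing one RK4 step at a time; state shown every 20 steps (Δt=0.2):
t=0.200: state=(4.065, 1.407)
t=0.400: state=(4.340, 1.408)
t=0.600: state=(4.629, 1.437)
t=0.800: state=(4.922, 1.495)
t=1.000: state=(5.208, 1.586)
t=1.200: state=(5.470, 1.714)
t=1.400: state=(5.687, 1.882)
t=1.600: state=(5.836, 2.092)
t=1.800: state=(5.896, 2.342)
t=2.000: state=(5.848, 2.623)
t=2.200: state=(5.687, 2.918)
t=2.400: state=(5.422, 3.200)
t=2.600: state=(5.077, 3.438)
t=2.800: state=(4.688, 3.603)
t=3.000: state=(4.294, 3.677)
t=3.200: state=(3.925, 3.659)
t=3.400: state=(3.603, 3.557)
t=3.600: state=(3.338, 3.390)
t=3.800: state=(3.133, 3.181)
t=4.000: state=(2.986, 2.951)
t=4.200: state=(2.892, 2.715)
t=4.400: state=(2.845, 2.486)
t=4.600: state=(2.842, 2.273)
t=4.800: state=(2.879, 2.080)
t=5.000: state=(2.953, 1.911)
t=5.200: state=(3.061, 1.766)
t=5.250: state=(3.093, 1.734)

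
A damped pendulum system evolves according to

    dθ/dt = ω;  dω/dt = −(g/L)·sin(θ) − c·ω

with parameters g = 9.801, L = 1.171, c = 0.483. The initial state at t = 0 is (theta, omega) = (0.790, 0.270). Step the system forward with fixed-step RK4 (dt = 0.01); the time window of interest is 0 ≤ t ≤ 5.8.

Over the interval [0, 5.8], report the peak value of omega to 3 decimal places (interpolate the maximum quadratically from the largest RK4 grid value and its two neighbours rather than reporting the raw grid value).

t=0.000: state=(0.790, 0.270)
step 1 (dt=0.01): k1=(0.270, -6.076), k2=(0.240, -6.069), k3=(0.240, -6.068), k4=(0.209, -6.061); state += dt/6·(k1+2k2+2k3+k4)
t=0.010: state=(0.792, 0.209)
t=0.020: state=(0.794, 0.149)
t=0.030: state=(0.795, 0.088)
continuing one RK4 step at a time; state shown every 20 steps (Δt=0.2):
t=0.200: state=(0.727, -0.873)
t=0.400: state=(0.462, -1.699)
t=0.600: state=(0.084, -1.972)
t=0.800: state=(-0.285, -1.618)
t=1.000: state=(-0.533, -0.814)
t=1.200: state=(-0.600, 0.139)
t=1.400: state=(-0.485, 0.968)
t=1.600: state=(-0.236, 1.450)
t=1.800: state=(0.062, 1.451)
t=2.000: state=(0.314, 1.005)
t=2.200: state=(0.447, 0.302)
t=2.400: state=(0.433, -0.423)
t=2.600: state=(0.290, -0.960)
t=2.800: state=(0.072, -1.161)
t=3.000: state=(-0.149, -0.985)
t=3.200: state=(-0.303, -0.524)
t=3.400: state=(-0.350, 0.052)
t=3.600: state=(-0.287, 0.559)
t=3.800: state=(-0.141, 0.852)
t=4.000: state=(0.034, 0.857)
t=4.200: state=(0.183, 0.596)
t=4.400: state=(0.262, 0.176)
t=4.600: state=(0.253, -0.257)
t=4.800: state=(0.167, -0.573)
t=5.000: state=(0.037, -0.685)
t=5.200: state=(-0.092, -0.574)
t=5.400: state=(-0.181, -0.296)
t=5.600: state=(-0.206, 0.047)
t=5.800: state=(-0.165, 0.344)
largest grid value and its neighbours: omega(1.690)=1.51234, omega(1.700)=1.51295, omega(1.710)=1.51230
parabola through these three points peaks at t≈1.700 with omega≈1.51295

max omega = 1.513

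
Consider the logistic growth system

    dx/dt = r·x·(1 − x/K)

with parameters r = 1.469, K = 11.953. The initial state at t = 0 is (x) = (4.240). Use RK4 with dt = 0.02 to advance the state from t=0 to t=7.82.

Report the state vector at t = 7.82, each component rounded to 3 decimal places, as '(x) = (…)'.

(x) = (11.953)

t=0.000: state=(4.240)
step 1 (dt=0.02): k1=(4.019), k2=(4.036), k3=(4.036), k4=(4.053); state += dt/6·(k1+2k2+2k3+k4)
t=0.020: state=(4.321)
t=0.040: state=(4.402)
t=0.060: state=(4.484)
continuing one RK4 step at a time; state shown every 25 steps (Δt=0.5):
t=0.500: state=(6.383)
t=1.000: state=(8.425)
t=1.500: state=(9.954)
t=2.000: state=(10.902)
t=2.500: state=(11.425)
t=3.000: state=(11.694)
t=3.500: state=(11.827)
t=4.000: state=(11.892)
t=4.500: state=(11.924)
t=5.000: state=(11.939)
t=5.500: state=(11.946)
t=6.000: state=(11.950)
t=6.500: state=(11.951)
t=7.000: state=(11.952)
t=7.500: state=(11.953)
t=7.820: state=(11.953)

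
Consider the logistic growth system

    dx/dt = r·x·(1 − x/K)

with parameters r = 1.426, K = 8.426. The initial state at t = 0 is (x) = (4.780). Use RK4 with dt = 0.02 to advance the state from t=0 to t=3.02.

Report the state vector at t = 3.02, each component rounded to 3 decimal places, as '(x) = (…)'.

t=0.000: state=(4.780)
step 1 (dt=0.02): k1=(2.949), k2=(2.944), k3=(2.944), k4=(2.938); state += dt/6·(k1+2k2+2k3+k4)
t=0.020: state=(4.839)
t=0.040: state=(4.897)
t=0.060: state=(4.956)
continuing one RK4 step at a time; state shown every 5 steps (Δt=0.1):
t=0.100: state=(5.072)
t=0.200: state=(5.355)
t=0.300: state=(5.628)
t=0.400: state=(5.887)
t=0.500: state=(6.133)
t=0.600: state=(6.363)
t=0.700: state=(6.577)
t=0.800: state=(6.775)
t=0.900: state=(6.956)
t=1.000: state=(7.121)
t=1.100: state=(7.271)
t=1.200: state=(7.406)
t=1.300: state=(7.527)
t=1.400: state=(7.635)
t=1.500: state=(7.731)
t=1.600: state=(7.817)
t=1.700: state=(7.893)
t=1.800: state=(7.960)
t=1.900: state=(8.019)
t=2.000: state=(8.071)
t=2.100: state=(8.116)
t=2.200: state=(8.156)
t=2.300: state=(8.191)
t=2.400: state=(8.221)
t=2.500: state=(8.248)
t=2.600: state=(8.271)
t=2.700: state=(8.291)
t=2.800: state=(8.309)
t=2.900: state=(8.324)
t=3.000: state=(8.338)
t=3.020: state=(8.340)

(x) = (8.340)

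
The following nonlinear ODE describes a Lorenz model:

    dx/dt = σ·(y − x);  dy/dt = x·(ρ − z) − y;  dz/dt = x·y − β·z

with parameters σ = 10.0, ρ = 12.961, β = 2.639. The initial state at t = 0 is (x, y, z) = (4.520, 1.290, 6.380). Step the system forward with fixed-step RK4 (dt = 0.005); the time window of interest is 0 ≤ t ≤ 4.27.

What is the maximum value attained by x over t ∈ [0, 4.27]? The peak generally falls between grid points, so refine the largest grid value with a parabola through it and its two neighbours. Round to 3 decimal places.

t=0.000: state=(4.520, 1.290, 6.380)
step 1 (dt=0.005): k1=(-32.300, 28.456, -11.006), k2=(-30.781, 27.976, -10.722), k3=(-30.831, 27.999, -10.724), k4=(-29.359, 27.536, -10.452); state += dt/6·(k1+2k2+2k3+k4)
t=0.005: state=(4.366, 1.430, 6.326)
t=0.010: state=(4.226, 1.565, 6.275)
t=0.015: state=(4.100, 1.697, 6.227)
continuing one RK4 step at a time; state shown every 40 steps (Δt=0.2):
t=0.200: state=(4.306, 5.820, 5.948)
t=0.400: state=(8.145, 9.628, 11.952)
t=0.600: state=(6.794, 4.450, 16.310)
t=0.800: state=(3.245, 2.434, 11.751)
t=1.000: state=(3.147, 3.713, 8.307)
t=1.200: state=(5.269, 6.754, 8.367)
t=1.400: state=(7.731, 8.068, 13.416)
t=1.600: state=(5.870, 4.306, 14.625)
t=1.800: state=(3.826, 3.491, 11.170)
t=2.000: state=(4.306, 5.035, 9.153)
t=2.200: state=(6.275, 7.280, 10.695)
t=2.400: state=(6.939, 6.400, 14.000)
t=2.600: state=(5.106, 4.250, 13.019)
t=2.800: state=(4.362, 4.479, 10.645)
t=3.000: state=(5.320, 6.055, 10.227)
t=3.200: state=(6.569, 6.843, 12.357)
t=3.400: state=(6.022, 5.353, 13.420)
t=3.600: state=(4.884, 4.584, 11.894)
t=3.800: state=(4.982, 5.338, 10.698)
t=4.000: state=(5.937, 6.396, 11.409)
t=4.200: state=(6.252, 6.046, 12.872)
t=4.270: state=(6.035, 5.639, 12.996)
largest grid value and its neighbours: x(0.465)=8.68400, x(0.470)=8.68448, x(0.475)=8.67858
parabola through these three points peaks at t≈0.468 with x≈8.68506

max x = 8.685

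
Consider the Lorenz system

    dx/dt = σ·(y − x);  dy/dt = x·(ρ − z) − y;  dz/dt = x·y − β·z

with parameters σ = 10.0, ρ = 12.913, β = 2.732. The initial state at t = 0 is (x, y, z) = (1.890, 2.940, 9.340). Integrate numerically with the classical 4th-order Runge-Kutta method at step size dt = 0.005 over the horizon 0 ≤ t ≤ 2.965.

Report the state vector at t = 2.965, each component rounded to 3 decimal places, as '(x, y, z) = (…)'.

(x, y, z) = (5.459, 6.005, 10.652)

t=0.000: state=(1.890, 2.940, 9.340)
step 1 (dt=0.005): k1=(10.500, 3.813, -19.960), k2=(10.333, 3.993, -19.729), k3=(10.342, 3.990, -19.730), k4=(10.182, 4.169, -19.500); state += dt/6·(k1+2k2+2k3+k4)
t=0.005: state=(1.942, 2.960, 9.241)
t=0.010: state=(1.992, 2.982, 9.145)
t=0.015: state=(2.041, 3.005, 9.051)
continuing one RK4 step at a time; state shown every 20 steps (Δt=0.1):
t=0.100: state=(2.786, 3.666, 7.789)
t=0.200: state=(3.817, 5.045, 7.187)
t=0.300: state=(5.270, 6.925, 7.874)
t=0.400: state=(6.966, 8.554, 10.248)
t=0.500: state=(8.042, 8.404, 13.593)
t=0.600: state=(7.525, 6.221, 15.448)
t=0.700: state=(5.871, 4.121, 14.729)
t=0.800: state=(4.396, 3.286, 12.799)
t=0.900: state=(3.696, 3.386, 10.877)
t=1.000: state=(3.717, 4.042, 9.457)
t=1.100: state=(4.300, 5.122, 8.794)
t=1.200: state=(5.310, 6.469, 9.145)
t=1.300: state=(6.485, 7.578, 10.654)
t=1.400: state=(7.264, 7.617, 12.803)
t=1.500: state=(7.081, 6.390, 14.221)
t=1.600: state=(6.086, 4.929, 14.062)
t=1.700: state=(5.024, 4.144, 12.851)
t=1.800: state=(4.417, 4.095, 11.437)
t=1.900: state=(4.364, 4.562, 10.339)
t=2.000: state=(4.775, 5.376, 9.845)
t=2.100: state=(5.504, 6.321, 10.137)
t=2.200: state=(6.298, 7.001, 11.204)
t=2.300: state=(6.770, 6.955, 12.589)
t=2.400: state=(6.623, 6.168, 13.469)
t=2.500: state=(5.978, 5.226, 13.379)
t=2.600: state=(5.272, 4.673, 12.580)
t=2.700: state=(4.852, 4.625, 11.597)
t=2.800: state=(4.821, 4.977, 10.835)
t=2.900: state=(5.133, 5.577, 10.537)
t=2.965: state=(5.459, 6.005, 10.652)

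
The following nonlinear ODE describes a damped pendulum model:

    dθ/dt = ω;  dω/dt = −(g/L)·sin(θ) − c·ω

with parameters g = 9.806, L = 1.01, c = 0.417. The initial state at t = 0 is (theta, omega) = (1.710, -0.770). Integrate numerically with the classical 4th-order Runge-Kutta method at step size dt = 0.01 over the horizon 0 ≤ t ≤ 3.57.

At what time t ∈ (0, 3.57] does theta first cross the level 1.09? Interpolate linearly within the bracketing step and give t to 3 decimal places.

t = 0.296

t=0.000: state=(1.710, -0.770)
step 1 (dt=0.01): k1=(-0.770, -9.294), k2=(-0.816, -9.280), k3=(-0.816, -9.280), k4=(-0.863, -9.266); state += dt/6·(k1+2k2+2k3+k4)
t=0.010: state=(1.702, -0.863)
t=0.020: state=(1.693, -0.955)
t=0.030: state=(1.683, -1.048)
continuing one RK4 step at a time; state shown every 20 steps (Δt=0.2):
t=0.200: state=(1.374, -2.562)
t=0.290: state=(1.111, -3.279)
next step: t=0.300: state=(1.077, -3.351) — theta has crossed 1.09
linear interpolation between t=0.290 (1.11054) and t=0.300 (1.07739) → t≈0.296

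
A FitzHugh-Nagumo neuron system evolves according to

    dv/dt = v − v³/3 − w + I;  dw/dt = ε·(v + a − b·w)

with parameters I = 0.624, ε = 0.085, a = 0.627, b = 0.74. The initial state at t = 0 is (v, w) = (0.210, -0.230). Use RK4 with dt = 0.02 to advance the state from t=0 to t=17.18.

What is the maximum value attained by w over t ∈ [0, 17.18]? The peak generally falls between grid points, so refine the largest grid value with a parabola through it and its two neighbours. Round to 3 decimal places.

max w = 1.505

t=0.000: state=(0.210, -0.230)
step 1 (dt=0.02): k1=(1.061, 0.086), k2=(1.070, 0.086), k3=(1.070, 0.086), k4=(1.080, 0.087); state += dt/6·(k1+2k2+2k3+k4)
t=0.020: state=(0.231, -0.228)
t=0.040: state=(0.253, -0.227)
t=0.060: state=(0.275, -0.225)
continuing one RK4 step at a time; state shown every 50 steps (Δt=1):
t=1.000: state=(1.519, -0.093)
t=2.000: state=(1.934, 0.114)
t=3.000: state=(1.896, 0.317)
t=4.000: state=(1.823, 0.502)
t=5.000: state=(1.747, 0.670)
t=6.000: state=(1.669, 0.822)
t=7.000: state=(1.589, 0.958)
t=8.000: state=(1.505, 1.078)
t=9.000: state=(1.417, 1.185)
t=10.000: state=(1.321, 1.277)
t=11.000: state=(1.215, 1.355)
t=12.000: state=(1.090, 1.419)
t=13.000: state=(0.934, 1.468)
t=14.000: state=(0.709, 1.498)
t=15.000: state=(0.303, 1.502)
t=16.000: state=(-0.651, 1.453)
t=17.000: state=(-1.813, 1.307)
t=17.180: state=(-1.885, 1.274)
largest grid value and its neighbours: w(14.620)=1.50486, w(14.640)=1.50486, w(14.660)=1.50485
parabola through these three points peaks at t≈14.635 with w≈1.50486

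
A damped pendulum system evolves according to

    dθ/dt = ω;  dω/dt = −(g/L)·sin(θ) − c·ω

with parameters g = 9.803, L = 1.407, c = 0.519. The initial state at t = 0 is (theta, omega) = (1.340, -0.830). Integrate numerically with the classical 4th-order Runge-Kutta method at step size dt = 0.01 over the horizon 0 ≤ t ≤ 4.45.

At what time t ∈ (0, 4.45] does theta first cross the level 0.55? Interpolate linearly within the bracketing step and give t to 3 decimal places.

t = 0.408

t=0.000: state=(1.340, -0.830)
step 1 (dt=0.01): k1=(-0.830, -6.352), k2=(-0.862, -6.329), k3=(-0.862, -6.328), k4=(-0.893, -6.305); state += dt/6·(k1+2k2+2k3+k4)
t=0.010: state=(1.331, -0.893)
t=0.020: state=(1.322, -0.956)
t=0.030: state=(1.312, -1.018)
continuing one RK4 step at a time; state shown every 20 steps (Δt=0.2):
t=0.200: state=(1.054, -1.984)
t=0.400: state=(0.572, -2.748)
next step: t=0.410: state=(0.544, -2.771) — theta has crossed 0.55
linear interpolation between t=0.400 (0.57205) and t=0.410 (0.54445) → t≈0.408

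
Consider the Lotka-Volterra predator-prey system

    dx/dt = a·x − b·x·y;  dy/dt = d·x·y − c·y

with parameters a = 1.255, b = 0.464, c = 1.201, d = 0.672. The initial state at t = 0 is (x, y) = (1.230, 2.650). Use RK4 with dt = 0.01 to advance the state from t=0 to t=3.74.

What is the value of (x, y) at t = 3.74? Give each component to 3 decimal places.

t=0.000: state=(1.230, 2.650)
step 1 (dt=0.01): k1=(0.031, -0.992), k2=(0.034, -0.990), k3=(0.034, -0.990), k4=(0.037, -0.988); state += dt/6·(k1+2k2+2k3+k4)
t=0.010: state=(1.230, 2.640)
t=0.020: state=(1.231, 2.630)
t=0.030: state=(1.231, 2.620)
continuing one RK4 step at a time; state shown every 20 steps (Δt=0.2):
t=0.200: state=(1.247, 2.461)
t=0.400: state=(1.286, 2.294)
t=0.600: state=(1.345, 2.153)
t=0.800: state=(1.424, 2.039)
t=1.000: state=(1.521, 1.954)
t=1.200: state=(1.635, 1.899)
t=1.400: state=(1.764, 1.877)
t=1.600: state=(1.904, 1.889)
t=1.800: state=(2.050, 1.937)
t=2.000: state=(2.193, 2.027)
t=2.200: state=(2.322, 2.159)
t=2.400: state=(2.423, 2.337)
t=2.600: state=(2.483, 2.557)
t=2.800: state=(2.488, 2.811)
t=3.000: state=(2.433, 3.079)
t=3.200: state=(2.322, 3.335)
t=3.400: state=(2.167, 3.548)
t=3.600: state=(1.990, 3.690)
t=3.740: state=(1.863, 3.739)

(x, y) = (1.863, 3.739)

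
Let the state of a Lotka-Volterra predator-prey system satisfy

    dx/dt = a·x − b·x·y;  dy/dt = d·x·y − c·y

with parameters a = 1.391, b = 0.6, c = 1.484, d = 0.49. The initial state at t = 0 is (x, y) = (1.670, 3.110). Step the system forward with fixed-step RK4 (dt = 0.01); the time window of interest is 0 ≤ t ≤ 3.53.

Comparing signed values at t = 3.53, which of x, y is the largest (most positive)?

t=0.000: state=(1.670, 3.110)
step 1 (dt=0.01): k1=(-0.793, -2.070), k2=(-0.781, -2.069), k3=(-0.781, -2.069), k4=(-0.769, -2.068); state += dt/6·(k1+2k2+2k3+k4)
t=0.010: state=(1.662, 3.089)
t=0.020: state=(1.655, 3.069)
t=0.030: state=(1.647, 3.048)
continuing one RK4 step at a time; state shown every 20 steps (Δt=0.2):
t=0.200: state=(1.556, 2.705)
t=0.400: state=(1.520, 2.336)
t=0.600: state=(1.547, 2.017)
t=0.800: state=(1.630, 1.751)
t=1.000: state=(1.769, 1.536)
t=1.200: state=(1.963, 1.370)
t=1.400: state=(2.217, 1.249)
t=1.600: state=(2.533, 1.171)
t=1.800: state=(2.914, 1.136)
t=2.000: state=(3.358, 1.147)
t=2.200: state=(3.852, 1.214)
t=2.400: state=(4.366, 1.349)
t=2.600: state=(4.843, 1.575)
t=2.800: state=(5.194, 1.917)
t=3.000: state=(5.304, 2.389)
t=3.200: state=(5.085, 2.963)
t=3.400: state=(4.544, 3.537)
t=3.530: state=(4.081, 3.840)
compare at T: x=4.081, y=3.840

largest component: x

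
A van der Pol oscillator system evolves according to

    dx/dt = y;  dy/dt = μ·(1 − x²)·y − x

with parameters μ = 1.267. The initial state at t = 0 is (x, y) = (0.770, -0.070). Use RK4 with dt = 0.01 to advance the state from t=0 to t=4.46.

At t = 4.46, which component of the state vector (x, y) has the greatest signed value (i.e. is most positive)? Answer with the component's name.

largest component: y

t=0.000: state=(0.770, -0.070)
step 1 (dt=0.01): k1=(-0.070, -0.806), k2=(-0.074, -0.808), k3=(-0.074, -0.808), k4=(-0.078, -0.810); state += dt/6·(k1+2k2+2k3+k4)
t=0.010: state=(0.769, -0.078)
t=0.020: state=(0.768, -0.086)
t=0.030: state=(0.768, -0.094)
continuing one RK4 step at a time; state shown every 20 steps (Δt=0.2):
t=0.200: state=(0.739, -0.238)
t=0.400: state=(0.674, -0.422)
t=0.600: state=(0.569, -0.628)
t=0.800: state=(0.420, -0.870)
t=1.000: state=(0.218, -1.164)
t=1.200: state=(-0.049, -1.516)
t=1.400: state=(-0.390, -1.880)
t=1.600: state=(-0.791, -2.087)
t=1.800: state=(-1.197, -1.886)
t=2.000: state=(-1.517, -1.268)
t=2.200: state=(-1.700, -0.577)
t=2.400: state=(-1.761, -0.074)
t=2.600: state=(-1.743, 0.230)
t=2.800: state=(-1.677, 0.412)
t=3.000: state=(-1.581, 0.538)
t=3.200: state=(-1.463, 0.645)
t=3.400: state=(-1.323, 0.757)
t=3.600: state=(-1.159, 0.893)
t=3.800: state=(-0.963, 1.074)
t=4.000: state=(-0.724, 1.329)
t=4.200: state=(-0.424, 1.697)
t=4.400: state=(-0.036, 2.204)
t=4.460: state=(0.101, 2.376)
compare at T: x=0.101, y=2.376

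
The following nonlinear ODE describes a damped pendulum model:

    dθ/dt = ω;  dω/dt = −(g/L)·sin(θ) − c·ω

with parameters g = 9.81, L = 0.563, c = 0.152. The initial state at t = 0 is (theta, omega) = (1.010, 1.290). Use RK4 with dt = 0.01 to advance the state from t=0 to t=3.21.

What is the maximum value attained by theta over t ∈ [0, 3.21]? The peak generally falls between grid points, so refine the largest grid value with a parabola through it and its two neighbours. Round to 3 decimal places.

max theta = 1.065

t=0.000: state=(1.010, 1.290)
step 1 (dt=0.01): k1=(1.290, -14.952), k2=(1.215, -15.000), k3=(1.215, -14.996), k4=(1.140, -15.040); state += dt/6·(k1+2k2+2k3+k4)
t=0.010: state=(1.022, 1.140)
t=0.020: state=(1.033, 0.989)
t=0.030: state=(1.042, 0.838)
continuing one RK4 step at a time; state shown every 20 steps (Δt=0.2):
t=0.200: state=(0.966, -1.704)
t=0.400: state=(0.383, -3.856)
t=0.600: state=(-0.416, -3.667)
t=0.800: state=(-0.937, -1.327)
t=1.000: state=(-0.913, 1.550)
t=1.200: state=(-0.370, 3.621)
t=1.400: state=(0.383, 3.474)
t=1.600: state=(0.879, 1.261)
t=1.800: state=(0.853, -1.491)
t=2.000: state=(0.335, -3.434)
t=2.200: state=(-0.374, -3.249)
t=2.400: state=(-0.832, -1.120)
t=2.600: state=(-0.790, 1.502)
t=2.800: state=(-0.286, 3.281)
t=3.000: state=(0.381, 3.002)
t=3.200: state=(0.792, 0.925)
t=3.210: state=(0.801, 0.799)
largest grid value and its neighbours: theta(0.070)=1.06327, theta(0.080)=1.06479, theta(0.090)=1.06479
parabola through these three points peaks at t≈0.085 with theta≈1.06498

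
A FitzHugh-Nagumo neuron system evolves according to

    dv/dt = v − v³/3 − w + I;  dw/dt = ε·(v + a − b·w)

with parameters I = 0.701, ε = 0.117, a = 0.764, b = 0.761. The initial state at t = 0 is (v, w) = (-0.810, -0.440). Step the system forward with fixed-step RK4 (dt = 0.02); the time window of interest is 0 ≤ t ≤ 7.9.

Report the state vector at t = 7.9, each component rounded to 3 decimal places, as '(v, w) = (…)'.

(v, w) = (1.482, 1.219)

t=0.000: state=(-0.810, -0.440)
step 1 (dt=0.02): k1=(0.508, 0.034), k2=(0.510, 0.034), k3=(0.510, 0.034), k4=(0.511, 0.035); state += dt/6·(k1+2k2+2k3+k4)
t=0.020: state=(-0.800, -0.439)
t=0.040: state=(-0.790, -0.439)
t=0.060: state=(-0.779, -0.438)
continuing one RK4 step at a time; state shown every 25 steps (Δt=0.5):
t=0.500: state=(-0.529, -0.416)
t=1.000: state=(-0.146, -0.374)
t=1.500: state=(0.436, -0.307)
t=2.000: state=(1.213, -0.202)
t=2.500: state=(1.777, -0.062)
t=3.000: state=(1.945, 0.092)
t=3.500: state=(1.947, 0.244)
t=4.000: state=(1.908, 0.387)
t=4.500: state=(1.859, 0.522)
t=5.000: state=(1.807, 0.647)
t=5.500: state=(1.753, 0.765)
t=6.000: state=(1.699, 0.874)
t=6.500: state=(1.644, 0.975)
t=7.000: state=(1.588, 1.069)
t=7.500: state=(1.530, 1.155)
t=7.900: state=(1.482, 1.219)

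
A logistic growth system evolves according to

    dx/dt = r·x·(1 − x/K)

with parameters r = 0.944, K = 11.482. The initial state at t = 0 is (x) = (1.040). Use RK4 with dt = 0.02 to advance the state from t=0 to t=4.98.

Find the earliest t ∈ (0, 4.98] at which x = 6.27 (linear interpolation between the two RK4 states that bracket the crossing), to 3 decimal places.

t = 2.639

t=0.000: state=(1.040)
step 1 (dt=0.02): k1=(0.893), k2=(0.900), k3=(0.900), k4=(0.907); state += dt/6·(k1+2k2+2k3+k4)
t=0.020: state=(1.058)
t=0.040: state=(1.076)
t=0.060: state=(1.095)
continuing one RK4 step at a time; state shown every 10 steps (Δt=0.2):
t=0.200: state=(1.233)
t=0.400: state=(1.457)
t=0.600: state=(1.714)
t=0.800: state=(2.008)
t=1.000: state=(2.340)
t=1.200: state=(2.712)
t=1.400: state=(3.122)
t=1.600: state=(3.569)
t=1.800: state=(4.049)
t=2.000: state=(4.557)
t=2.200: state=(5.084)
t=2.400: state=(5.623)
t=2.600: state=(6.164)
t=2.620: state=(6.218)
next step: t=2.640: state=(6.272) — x has crossed 6.27
linear interpolation between t=2.620 (6.21831) and t=2.640 (6.27208) → t≈2.639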